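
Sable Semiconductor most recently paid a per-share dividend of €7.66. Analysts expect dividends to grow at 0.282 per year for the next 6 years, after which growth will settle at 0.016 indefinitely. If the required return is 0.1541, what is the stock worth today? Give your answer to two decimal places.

Two-stage DDM. Project D₁…D_6 at 0.282, terminal growth 0.016, discount at r = 0.1541.
D_1 = 9.8201
D_2 = 12.5894
D_3 = 16.1396
D_4 = 20.6910
D_5 = 26.5258
D_6 = 34.0061
Terminal value at t=6: TV = D_7/(r−g) = 34.5502/(0.1541−0.016) = 250.1825
P₀ = 9.8201/(1+0.1541)^1 + 12.5894/(1+0.1541)^2 + 16.1396/(1+0.1541)^3 + 20.6910/(1+0.1541)^4 + 26.5258/(1+0.1541)^5 + 34.0061/(1+0.1541)^6 + 250.1825/(1+0.1541)^6 = 173.3453

€173.35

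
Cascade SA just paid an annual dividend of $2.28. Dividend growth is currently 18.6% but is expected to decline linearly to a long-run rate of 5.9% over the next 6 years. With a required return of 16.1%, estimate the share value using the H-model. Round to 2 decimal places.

H-model: P₀ = D₀[(1+g_L) + H(g_S−g_L)]/(r−g_L), with H = 6/2 = 3.
P₀ = 2.28 × [(1+0.059) + 3×(0.186−0.059)] / (0.161−0.059)
   = 2.28 × 1.4400 / 0.102 = 32.1882

$32.19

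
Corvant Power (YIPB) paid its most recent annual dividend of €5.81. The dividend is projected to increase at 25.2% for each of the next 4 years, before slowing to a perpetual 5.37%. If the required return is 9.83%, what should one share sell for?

€264.38

Two-stage DDM. Project D₁…D_4 at 0.252, terminal growth 0.0537, discount at r = 0.0983.
D_1 = 7.2741
D_2 = 9.1072
D_3 = 11.4022
D_4 = 14.2756
Terminal value at t=4: TV = D_5/(r−g) = 15.0422/(0.0983−0.0537) = 337.2683
P₀ = 7.2741/(1+0.0983)^1 + 9.1072/(1+0.0983)^2 + 11.4022/(1+0.0983)^3 + 14.2756/(1+0.0983)^4 + 337.2683/(1+0.0983)^4 = 264.3788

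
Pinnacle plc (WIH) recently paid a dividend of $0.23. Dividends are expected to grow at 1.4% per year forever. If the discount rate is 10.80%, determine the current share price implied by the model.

$2.48

Gordon growth model: P₀ = D₁/(r − g). D₁ = 0.23 × (1 + 0.014) = 0.2332.
P₀ = 0.2332 / (0.108 − 0.014) = 0.2332 / 0.094 = 2.4811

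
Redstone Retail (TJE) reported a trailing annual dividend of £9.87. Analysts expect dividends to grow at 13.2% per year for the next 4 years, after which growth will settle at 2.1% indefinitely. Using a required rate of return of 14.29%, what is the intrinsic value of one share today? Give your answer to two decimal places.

Two-stage DDM. Project D₁…D_4 at 0.132, terminal growth 0.021, discount at r = 0.1429.
D_1 = 11.1728
D_2 = 12.6477
D_3 = 14.3171
D_4 = 16.2070
Terminal value at t=4: TV = D_5/(r−g) = 16.5474/(0.1429−0.021) = 135.7453
P₀ = 11.1728/(1+0.1429)^1 + 12.6477/(1+0.1429)^2 + 14.3171/(1+0.1429)^3 + 16.2070/(1+0.1429)^4 + 135.7453/(1+0.1429)^4 = 118.1071

£118.11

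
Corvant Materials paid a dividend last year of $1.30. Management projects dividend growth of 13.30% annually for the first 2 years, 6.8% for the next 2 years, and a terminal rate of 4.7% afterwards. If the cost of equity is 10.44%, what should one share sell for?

Three-stage DDM. Project D₁…D_4; terminal Gordon value at t=4 with g = 0.047; discount at r = 0.1044.
D_1 = 1.4729
D_2 = 1.6688
D_3 = 1.7823
D_4 = 1.9035
TV_4 = 1.9929/(0.1044−0.047) = 34.7201
P₀ = Σ Dₜ/(1+r)ᵗ + TV_4/(1+r)^4 = 28.6431

$28.64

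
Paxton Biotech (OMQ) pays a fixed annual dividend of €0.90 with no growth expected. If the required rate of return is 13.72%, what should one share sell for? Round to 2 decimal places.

Zero-growth DDM (perpetuity): P₀ = D/r = 0.90 / 0.1372 = 6.5598

€6.56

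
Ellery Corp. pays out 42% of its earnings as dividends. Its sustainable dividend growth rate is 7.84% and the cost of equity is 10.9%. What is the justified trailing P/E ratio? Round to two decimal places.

14.80

Justified trailing P/E = b(1+g)/(r−g) = 0.42×(1+0.0784)/(0.109−0.0784) = 14.8016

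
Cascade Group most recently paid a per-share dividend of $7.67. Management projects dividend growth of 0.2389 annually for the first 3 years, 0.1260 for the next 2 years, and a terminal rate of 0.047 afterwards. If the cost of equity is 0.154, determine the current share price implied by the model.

Three-stage DDM. Project D₁…D_5; terminal Gordon value at t=5 with g = 0.047; discount at r = 0.154.
D_1 = 9.5024
D_2 = 11.7725
D_3 = 14.5849
D_4 = 16.4226
D_5 = 18.4919
TV_5 = 19.3610/(0.154−0.047) = 180.9438
P₀ = Σ Dₜ/(1+r)ᵗ + TV_5/(1+r)^5 = 133.2732

$133.27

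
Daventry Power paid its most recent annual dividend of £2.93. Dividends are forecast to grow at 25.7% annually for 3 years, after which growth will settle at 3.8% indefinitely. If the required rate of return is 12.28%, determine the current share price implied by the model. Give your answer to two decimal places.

Two-stage DDM. Project D₁…D_3 at 0.257, terminal growth 0.038, discount at r = 0.1228.
D_1 = 3.6830
D_2 = 4.6295
D_3 = 5.8193
Terminal value at t=3: TV = D_4/(r−g) = 6.0405/(0.1228−0.038) = 71.2320
P₀ = 3.6830/(1+0.1228)^1 + 4.6295/(1+0.1228)^2 + 5.8193/(1+0.1228)^3 + 71.2320/(1+0.1228)^3 = 61.3868

£61.39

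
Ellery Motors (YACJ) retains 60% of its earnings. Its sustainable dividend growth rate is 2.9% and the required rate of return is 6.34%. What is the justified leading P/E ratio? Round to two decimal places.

Payout ratio b = 1 − 0.60 = 0.40.
Justified leading P/E = b/(r−g) = 0.40/(0.0634−0.029) = 11.6279

11.63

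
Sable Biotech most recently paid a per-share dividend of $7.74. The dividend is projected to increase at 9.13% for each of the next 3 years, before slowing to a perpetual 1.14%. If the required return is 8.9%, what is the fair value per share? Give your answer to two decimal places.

Two-stage DDM. Project D₁…D_3 at 0.0913, terminal growth 0.0114, discount at r = 0.089.
D_1 = 8.4467
D_2 = 9.2178
D_3 = 10.0594
Terminal value at t=3: TV = D_4/(r−g) = 10.1741/(0.089−0.0114) = 131.1096
P₀ = 8.4467/(1+0.089)^1 + 9.2178/(1+0.089)^2 + 10.0594/(1+0.089)^3 + 131.1096/(1+0.089)^3 = 124.8381

$124.84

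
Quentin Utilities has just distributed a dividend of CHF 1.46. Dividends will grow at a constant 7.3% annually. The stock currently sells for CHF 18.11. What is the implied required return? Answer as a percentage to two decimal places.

15.95%

Rearranging the constant-growth DDM: r = D₁/P₀ + g.
D₁ = 1.46 × (1 + 0.073) = 1.5666.
r = 1.5666 / 18.11 + 0.073 = 0.08650 + 0.073 = 0.15950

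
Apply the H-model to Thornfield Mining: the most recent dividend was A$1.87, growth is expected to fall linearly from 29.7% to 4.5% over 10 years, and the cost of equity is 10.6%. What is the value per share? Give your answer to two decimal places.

H-model: P₀ = D₀[(1+g_L) + H(g_S−g_L)]/(r−g_L), with H = 10/2 = 5.
P₀ = 1.87 × [(1+0.045) + 5×(0.297−0.045)] / (0.106−0.045)
   = 1.87 × 2.3050 / 0.061 = 70.6615

A$70.66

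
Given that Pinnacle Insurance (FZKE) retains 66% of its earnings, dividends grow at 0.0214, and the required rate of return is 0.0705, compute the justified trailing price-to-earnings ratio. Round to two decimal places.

7.07

Payout ratio b = 1 − 0.66 = 0.34.
Justified trailing P/E = b(1+g)/(r−g) = 0.34×(1+0.0214)/(0.0705−0.0214) = 7.0728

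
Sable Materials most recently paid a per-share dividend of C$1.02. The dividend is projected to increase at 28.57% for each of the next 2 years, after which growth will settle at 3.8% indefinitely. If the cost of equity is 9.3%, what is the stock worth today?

Two-stage DDM. Project D₁…D_2 at 0.2857, terminal growth 0.038, discount at r = 0.093.
D_1 = 1.3114
D_2 = 1.6861
Terminal value at t=2: TV = D_3/(r−g) = 1.7502/(0.093−0.038) = 31.8210
P₀ = 1.3114/(1+0.093)^1 + 1.6861/(1+0.093)^2 + 31.8210/(1+0.093)^2 = 29.2475

C$29.25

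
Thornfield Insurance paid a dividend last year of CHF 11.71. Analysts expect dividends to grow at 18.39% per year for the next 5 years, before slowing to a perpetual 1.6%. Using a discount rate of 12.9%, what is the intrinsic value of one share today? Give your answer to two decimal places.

CHF 201.16

Two-stage DDM. Project D₁…D_5 at 0.1839, terminal growth 0.016, discount at r = 0.129.
D_1 = 13.8635
D_2 = 16.4130
D_3 = 19.4313
D_4 = 23.0047
D_5 = 27.2353
Terminal value at t=5: TV = D_6/(r−g) = 27.6711/(0.129−0.016) = 244.8766
P₀ = 13.8635/(1+0.129)^1 + 16.4130/(1+0.129)^2 + 19.4313/(1+0.129)^3 + 23.0047/(1+0.129)^4 + 27.2353/(1+0.129)^5 + 244.8766/(1+0.129)^5 = 201.1646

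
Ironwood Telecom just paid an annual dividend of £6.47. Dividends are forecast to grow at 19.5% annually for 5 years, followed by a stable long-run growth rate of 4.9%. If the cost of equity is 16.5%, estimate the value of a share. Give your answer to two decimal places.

Two-stage DDM. Project D₁…D_5 at 0.195, terminal growth 0.049, discount at r = 0.165.
D_1 = 7.7317
D_2 = 9.2393
D_3 = 11.0410
D_4 = 13.1940
D_5 = 15.7668
Terminal value at t=5: TV = D_6/(r−g) = 16.5394/(0.165−0.049) = 142.5809
P₀ = 7.7317/(1+0.165)^1 + 9.2393/(1+0.165)^2 + 11.0410/(1+0.165)^3 + 13.1940/(1+0.165)^4 + 15.7668/(1+0.165)^5 + 142.5809/(1+0.165)^5 = 101.3769

£101.38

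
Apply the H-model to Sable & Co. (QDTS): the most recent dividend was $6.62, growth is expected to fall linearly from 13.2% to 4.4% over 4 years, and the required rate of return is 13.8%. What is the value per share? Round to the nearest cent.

H-model: P₀ = D₀[(1+g_L) + H(g_S−g_L)]/(r−g_L), with H = 4/2 = 2.
P₀ = 6.62 × [(1+0.044) + 2×(0.132−0.044)] / (0.138−0.044)
   = 6.62 × 1.2200 / 0.094 = 85.9191

$85.92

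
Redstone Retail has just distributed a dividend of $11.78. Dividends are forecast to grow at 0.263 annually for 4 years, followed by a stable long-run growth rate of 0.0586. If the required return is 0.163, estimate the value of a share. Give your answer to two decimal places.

$224.30

Two-stage DDM. Project D₁…D_4 at 0.263, terminal growth 0.0586, discount at r = 0.163.
D_1 = 14.8781
D_2 = 18.7911
D_3 = 23.7331
D_4 = 29.9750
Terminal value at t=4: TV = D_5/(r−g) = 31.7315/(0.163−0.0586) = 303.9416
P₀ = 14.8781/(1+0.163)^1 + 18.7911/(1+0.163)^2 + 23.7331/(1+0.163)^3 + 29.9750/(1+0.163)^4 + 303.9416/(1+0.163)^4 = 224.2969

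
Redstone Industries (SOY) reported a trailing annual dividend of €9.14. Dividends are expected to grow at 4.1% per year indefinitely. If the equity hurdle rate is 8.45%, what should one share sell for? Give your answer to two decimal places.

€218.73

Gordon growth model: P₀ = D₁/(r − g). D₁ = 9.14 × (1 + 0.041) = 9.5147.
P₀ = 9.5147 / (0.0845 − 0.041) = 9.5147 / 0.0435 = 218.7297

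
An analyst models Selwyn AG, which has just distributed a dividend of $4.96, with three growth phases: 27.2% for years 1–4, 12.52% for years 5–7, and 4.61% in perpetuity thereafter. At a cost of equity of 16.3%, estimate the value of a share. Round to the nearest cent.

Three-stage DDM. Project D₁…D_7; terminal Gordon value at t=7 with g = 0.0461; discount at r = 0.163.
D_1 = 6.3091
D_2 = 8.0252
D_3 = 10.2081
D_4 = 12.9846
D_5 = 14.6103
D_6 = 16.4395
D_7 = 18.4978
TV_7 = 19.3505/(0.163−0.0461) = 165.5305
P₀ = Σ Dₜ/(1+r)ᵗ + TV_7/(1+r)^7 = 102.4037

$102.40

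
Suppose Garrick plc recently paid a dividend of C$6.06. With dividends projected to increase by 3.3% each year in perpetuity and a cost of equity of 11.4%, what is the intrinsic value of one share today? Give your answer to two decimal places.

C$77.28

Gordon growth model: P₀ = D₁/(r − g). D₁ = 6.06 × (1 + 0.033) = 6.2600.
P₀ = 6.2600 / (0.114 − 0.033) = 6.2600 / 0.081 = 77.2837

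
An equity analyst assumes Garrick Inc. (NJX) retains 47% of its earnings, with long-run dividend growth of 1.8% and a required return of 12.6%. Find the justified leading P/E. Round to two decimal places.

Payout ratio b = 1 − 0.47 = 0.53.
Justified leading P/E = b/(r−g) = 0.53/(0.126−0.018) = 4.9074

4.91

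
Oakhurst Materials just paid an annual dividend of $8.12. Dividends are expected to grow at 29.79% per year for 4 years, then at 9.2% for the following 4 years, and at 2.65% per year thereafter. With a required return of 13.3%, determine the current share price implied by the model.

$213.50

Three-stage DDM. Project D₁…D_8; terminal Gordon value at t=8 with g = 0.0265; discount at r = 0.133.
D_1 = 10.5389
D_2 = 13.6785
D_3 = 17.7533
D_4 = 23.0420
D_5 = 25.1619
D_6 = 27.4768
D_7 = 30.0047
D_8 = 32.7651
TV_8 = 33.6334/(0.133−0.0265) = 315.8064
P₀ = Σ Dₜ/(1+r)ᵗ + TV_8/(1+r)^8 = 213.4993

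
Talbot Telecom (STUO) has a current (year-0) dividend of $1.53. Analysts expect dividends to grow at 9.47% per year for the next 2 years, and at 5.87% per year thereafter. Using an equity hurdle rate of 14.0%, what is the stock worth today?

$21.25

Two-stage DDM. Project D₁…D_2 at 0.0947, terminal growth 0.0587, discount at r = 0.14.
D_1 = 1.6749
D_2 = 1.8335
Terminal value at t=2: TV = D_3/(r−g) = 1.9411/(0.14−0.0587) = 23.8761
P₀ = 1.6749/(1+0.14)^1 + 1.8335/(1+0.14)^2 + 23.8761/(1+0.14)^2 = 21.2519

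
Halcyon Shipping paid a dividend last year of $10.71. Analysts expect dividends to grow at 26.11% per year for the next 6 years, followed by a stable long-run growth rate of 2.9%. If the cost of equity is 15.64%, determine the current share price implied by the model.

$233.50

Two-stage DDM. Project D₁…D_6 at 0.2611, terminal growth 0.029, discount at r = 0.1564.
D_1 = 13.5064
D_2 = 17.0329
D_3 = 21.4802
D_4 = 27.0887
D_5 = 34.1615
D_6 = 43.0811
Terminal value at t=6: TV = D_7/(r−g) = 44.3304/(0.1564−0.029) = 347.9626
P₀ = 13.5064/(1+0.1564)^1 + 17.0329/(1+0.1564)^2 + 21.4802/(1+0.1564)^3 + 27.0887/(1+0.1564)^4 + 34.1615/(1+0.1564)^5 + 43.0811/(1+0.1564)^6 + 347.9626/(1+0.1564)^6 = 233.4969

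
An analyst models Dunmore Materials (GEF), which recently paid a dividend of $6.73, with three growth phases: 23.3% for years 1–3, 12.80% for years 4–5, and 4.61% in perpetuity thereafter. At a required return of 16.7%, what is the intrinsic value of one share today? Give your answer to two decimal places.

Three-stage DDM. Project D₁…D_5; terminal Gordon value at t=5 with g = 0.0461; discount at r = 0.167.
D_1 = 8.2981
D_2 = 10.2315
D_3 = 12.6155
D_4 = 14.2303
D_5 = 16.0518
TV_5 = 16.7917/(0.167−0.0461) = 138.8895
P₀ = Σ Dₜ/(1+r)ᵗ + TV_5/(1+r)^5 = 101.8169

$101.82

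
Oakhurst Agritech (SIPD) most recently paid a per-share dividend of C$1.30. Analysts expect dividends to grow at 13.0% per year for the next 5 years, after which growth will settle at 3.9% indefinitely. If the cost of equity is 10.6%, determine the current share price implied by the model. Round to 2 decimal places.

C$29.38

Two-stage DDM. Project D₁…D_5 at 0.13, terminal growth 0.039, discount at r = 0.106.
D_1 = 1.4690
D_2 = 1.6600
D_3 = 1.8758
D_4 = 2.1196
D_5 = 2.3952
Terminal value at t=5: TV = D_6/(r−g) = 2.4886/(0.106−0.039) = 37.1429
P₀ = 1.4690/(1+0.106)^1 + 1.6600/(1+0.106)^2 + 1.8758/(1+0.106)^3 + 2.1196/(1+0.106)^4 + 2.3952/(1+0.106)^5 + 37.1429/(1+0.106)^5 = 29.3796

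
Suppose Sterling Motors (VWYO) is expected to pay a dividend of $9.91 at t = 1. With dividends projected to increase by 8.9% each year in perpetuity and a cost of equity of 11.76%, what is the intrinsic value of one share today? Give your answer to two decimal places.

$346.50

Gordon growth model: P₀ = D₁/(r − g), with D₁ = 9.91 given directly.
P₀ = 9.9100 / (0.1176 − 0.089) = 9.9100 / 0.0286 = 346.5035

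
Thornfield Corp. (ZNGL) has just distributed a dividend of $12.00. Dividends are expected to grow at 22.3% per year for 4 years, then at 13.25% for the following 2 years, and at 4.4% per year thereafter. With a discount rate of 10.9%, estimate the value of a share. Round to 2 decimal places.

Three-stage DDM. Project D₁…D_6; terminal Gordon value at t=6 with g = 0.044; discount at r = 0.109.
D_1 = 14.6760
D_2 = 17.9487
D_3 = 21.9513
D_4 = 26.8465
D_5 = 30.4036
D_6 = 34.4321
TV_6 = 35.9471/(0.109−0.044) = 553.0325
P₀ = Σ Dₜ/(1+r)ᵗ + TV_6/(1+r)^6 = 395.5802

$395.58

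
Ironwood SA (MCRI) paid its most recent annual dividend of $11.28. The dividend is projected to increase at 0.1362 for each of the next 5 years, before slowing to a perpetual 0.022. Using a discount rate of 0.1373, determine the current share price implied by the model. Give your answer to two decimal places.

Two-stage DDM. Project D₁…D_5 at 0.1362, terminal growth 0.022, discount at r = 0.1373.
D_1 = 12.8163
D_2 = 14.5619
D_3 = 16.5453
D_4 = 18.7987
D_5 = 21.3591
Terminal value at t=5: TV = D_6/(r−g) = 21.8290/(0.1373−0.022) = 189.3235
P₀ = 12.8163/(1+0.1373)^1 + 14.5619/(1+0.1373)^2 + 16.5453/(1+0.1373)^3 + 18.7987/(1+0.1373)^4 + 21.3591/(1+0.1373)^5 + 189.3235/(1+0.1373)^5 = 155.7380

$155.74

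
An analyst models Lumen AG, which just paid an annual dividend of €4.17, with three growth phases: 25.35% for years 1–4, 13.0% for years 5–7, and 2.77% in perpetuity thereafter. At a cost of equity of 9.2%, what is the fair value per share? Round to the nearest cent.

€175.32

Three-stage DDM. Project D₁…D_7; terminal Gordon value at t=7 with g = 0.0277; discount at r = 0.092.
D_1 = 5.2271
D_2 = 6.5522
D_3 = 8.2131
D_4 = 10.2952
D_5 = 11.6335
D_6 = 13.1459
D_7 = 14.8549
TV_7 = 15.2663/(0.092−0.0277) = 237.4237
P₀ = Σ Dₜ/(1+r)ᵗ + TV_7/(1+r)^7 = 175.3189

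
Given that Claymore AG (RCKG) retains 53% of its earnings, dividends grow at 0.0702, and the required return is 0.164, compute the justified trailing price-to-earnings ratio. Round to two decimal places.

5.36

Payout ratio b = 1 − 0.53 = 0.47.
Justified trailing P/E = b(1+g)/(r−g) = 0.47×(1+0.0702)/(0.164−0.0702) = 5.3624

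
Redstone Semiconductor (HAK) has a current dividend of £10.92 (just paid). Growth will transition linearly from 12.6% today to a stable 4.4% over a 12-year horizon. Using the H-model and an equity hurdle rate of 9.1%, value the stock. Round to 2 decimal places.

£356.87

H-model: P₀ = D₀[(1+g_L) + H(g_S−g_L)]/(r−g_L), with H = 12/2 = 6.
P₀ = 10.92 × [(1+0.044) + 6×(0.126−0.044)] / (0.091−0.044)
   = 10.92 × 1.5360 / 0.047 = 356.8749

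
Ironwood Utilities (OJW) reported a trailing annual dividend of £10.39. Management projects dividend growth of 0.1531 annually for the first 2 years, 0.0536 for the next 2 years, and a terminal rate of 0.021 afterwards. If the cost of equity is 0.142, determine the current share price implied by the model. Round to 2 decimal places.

Three-stage DDM. Project D₁…D_4; terminal Gordon value at t=4 with g = 0.021; discount at r = 0.142.
D_1 = 11.9807
D_2 = 13.8150
D_3 = 14.5554
D_4 = 15.3356
TV_4 = 15.6577/(0.142−0.021) = 129.4021
P₀ = Σ Dₜ/(1+r)ᵗ + TV_4/(1+r)^4 = 115.9545

£115.95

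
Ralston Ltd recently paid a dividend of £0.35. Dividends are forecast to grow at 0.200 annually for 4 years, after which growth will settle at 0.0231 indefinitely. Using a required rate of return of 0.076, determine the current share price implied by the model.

£12.32

Two-stage DDM. Project D₁…D_4 at 0.2, terminal growth 0.0231, discount at r = 0.076.
D_1 = 0.4200
D_2 = 0.5040
D_3 = 0.6048
D_4 = 0.7258
Terminal value at t=4: TV = D_5/(r−g) = 0.7425/(0.076−0.0231) = 14.0364
P₀ = 0.4200/(1+0.076)^1 + 0.5040/(1+0.076)^2 + 0.6048/(1+0.076)^3 + 0.7258/(1+0.076)^4 + 14.0364/(1+0.076)^4 = 12.3240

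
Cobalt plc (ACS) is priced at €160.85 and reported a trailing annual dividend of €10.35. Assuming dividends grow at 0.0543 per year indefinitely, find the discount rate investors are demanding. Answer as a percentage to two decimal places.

12.21%

Rearranging the constant-growth DDM: r = D₁/P₀ + g.
D₁ = 10.35 × (1 + 0.0543) = 10.9120.
r = 10.9120 / 160.85 + 0.0543 = 0.06784 + 0.0543 = 0.12214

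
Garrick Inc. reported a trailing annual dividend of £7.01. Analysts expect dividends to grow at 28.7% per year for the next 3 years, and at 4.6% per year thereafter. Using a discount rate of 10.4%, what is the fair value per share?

Two-stage DDM. Project D₁…D_3 at 0.287, terminal growth 0.046, discount at r = 0.104.
D_1 = 9.0219
D_2 = 11.6111
D_3 = 14.9435
Terminal value at t=3: TV = D_4/(r−g) = 15.6309/(0.104−0.046) = 269.4991
P₀ = 9.0219/(1+0.104)^1 + 11.6111/(1+0.104)^2 + 14.9435/(1+0.104)^3 + 269.4991/(1+0.104)^3 = 229.0901

£229.09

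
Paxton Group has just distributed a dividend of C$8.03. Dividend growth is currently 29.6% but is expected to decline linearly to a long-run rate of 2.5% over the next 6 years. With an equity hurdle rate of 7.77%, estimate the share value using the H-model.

H-model: P₀ = D₀[(1+g_L) + H(g_S−g_L)]/(r−g_L), with H = 6/2 = 3.
P₀ = 8.03 × [(1+0.025) + 3×(0.296−0.025)] / (0.0777−0.025)
   = 8.03 × 1.8380 / 0.0527 = 280.0596

C$280.06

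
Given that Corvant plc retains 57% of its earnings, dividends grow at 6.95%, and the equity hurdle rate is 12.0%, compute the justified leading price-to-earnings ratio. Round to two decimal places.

8.51

Payout ratio b = 1 − 0.57 = 0.43.
Justified leading P/E = b/(r−g) = 0.43/(0.12−0.0695) = 8.5149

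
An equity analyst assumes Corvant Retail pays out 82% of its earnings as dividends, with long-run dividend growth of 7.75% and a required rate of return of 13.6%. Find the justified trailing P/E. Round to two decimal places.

Justified trailing P/E = b(1+g)/(r−g) = 0.82×(1+0.0775)/(0.136−0.0775) = 15.1034

15.10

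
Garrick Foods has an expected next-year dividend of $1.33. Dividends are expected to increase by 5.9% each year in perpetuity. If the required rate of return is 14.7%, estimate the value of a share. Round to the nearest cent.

$15.11

Gordon growth model: P₀ = D₁/(r − g), with D₁ = 1.33 given directly.
P₀ = 1.3300 / (0.147 − 0.059) = 1.3300 / 0.088 = 15.1136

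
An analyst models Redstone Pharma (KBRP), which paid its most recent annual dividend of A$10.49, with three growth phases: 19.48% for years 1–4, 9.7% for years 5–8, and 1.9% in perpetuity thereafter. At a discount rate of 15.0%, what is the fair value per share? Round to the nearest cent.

A$168.44

Three-stage DDM. Project D₁…D_8; terminal Gordon value at t=8 with g = 0.019; discount at r = 0.15.
D_1 = 12.5335
D_2 = 14.9750
D_3 = 17.8921
D_4 = 21.3775
D_5 = 23.4511
D_6 = 25.7258
D_7 = 28.2212
D_8 = 30.9587
TV_8 = 31.5469/(0.15−0.019) = 240.8162
P₀ = Σ Dₜ/(1+r)ᵗ + TV_8/(1+r)^8 = 168.4433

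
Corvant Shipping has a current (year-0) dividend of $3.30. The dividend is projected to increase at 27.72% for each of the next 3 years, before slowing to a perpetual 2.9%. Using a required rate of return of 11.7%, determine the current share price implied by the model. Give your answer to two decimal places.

$70.71

Two-stage DDM. Project D₁…D_3 at 0.2772, terminal growth 0.029, discount at r = 0.117.
D_1 = 4.2148
D_2 = 5.3831
D_3 = 6.8753
Terminal value at t=3: TV = D_4/(r−g) = 7.0747/(0.117−0.029) = 80.3940
P₀ = 4.2148/(1+0.117)^1 + 5.3831/(1+0.117)^2 + 6.8753/(1+0.117)^3 + 80.3940/(1+0.117)^3 = 70.7061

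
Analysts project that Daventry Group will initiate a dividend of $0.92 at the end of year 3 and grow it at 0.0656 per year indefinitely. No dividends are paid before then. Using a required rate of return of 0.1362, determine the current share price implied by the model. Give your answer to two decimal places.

Deferred-dividend DDM. At t=2 the remaining stream is a growing perpetuity with first payment D_3 = 0.92.
V_2 = D_3/(r−g) = 0.92/(0.1362−0.0656) = 13.0312
P₀ = V_2/(1+r)^2 = 13.0312/(1+0.1362)^2 = 10.0942

$10.09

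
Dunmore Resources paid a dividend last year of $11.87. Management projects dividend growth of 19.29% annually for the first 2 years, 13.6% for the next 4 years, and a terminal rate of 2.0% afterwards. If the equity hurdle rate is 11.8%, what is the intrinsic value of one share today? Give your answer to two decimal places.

Three-stage DDM. Project D₁…D_6; terminal Gordon value at t=6 with g = 0.02; discount at r = 0.118.
D_1 = 14.1597
D_2 = 16.8911
D_3 = 19.1883
D_4 = 21.7979
D_5 = 24.7625
D_6 = 28.1302
TV_6 = 28.6928/(0.118−0.02) = 292.7832
P₀ = Σ Dₜ/(1+r)ᵗ + TV_6/(1+r)^6 = 232.3773

$232.38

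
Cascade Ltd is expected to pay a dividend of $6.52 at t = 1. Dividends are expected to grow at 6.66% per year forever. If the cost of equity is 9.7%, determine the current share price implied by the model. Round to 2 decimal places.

Gordon growth model: P₀ = D₁/(r − g), with D₁ = 6.52 given directly.
P₀ = 6.5200 / (0.097 − 0.0666) = 6.5200 / 0.0304 = 214.4737

$214.47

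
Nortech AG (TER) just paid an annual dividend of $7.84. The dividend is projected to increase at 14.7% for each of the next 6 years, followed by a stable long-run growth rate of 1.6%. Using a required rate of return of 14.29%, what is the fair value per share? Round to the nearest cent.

$111.77

Two-stage DDM. Project D₁…D_6 at 0.147, terminal growth 0.016, discount at r = 0.1429.
D_1 = 8.9925
D_2 = 10.3144
D_3 = 11.8306
D_4 = 13.5697
D_5 = 15.5644
D_6 = 17.8524
Terminal value at t=6: TV = D_7/(r−g) = 18.1380/(0.1429−0.016) = 142.9317
P₀ = 8.9925/(1+0.1429)^1 + 10.3144/(1+0.1429)^2 + 11.8306/(1+0.1429)^3 + 13.5697/(1+0.1429)^4 + 15.5644/(1+0.1429)^5 + 17.8524/(1+0.1429)^6 + 142.9317/(1+0.1429)^6 = 111.7668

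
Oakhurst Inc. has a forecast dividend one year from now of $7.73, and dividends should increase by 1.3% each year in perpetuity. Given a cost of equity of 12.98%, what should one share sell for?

$66.18

Gordon growth model: P₀ = D₁/(r − g), with D₁ = 7.73 given directly.
P₀ = 7.7300 / (0.1298 − 0.013) = 7.7300 / 0.1168 = 66.1815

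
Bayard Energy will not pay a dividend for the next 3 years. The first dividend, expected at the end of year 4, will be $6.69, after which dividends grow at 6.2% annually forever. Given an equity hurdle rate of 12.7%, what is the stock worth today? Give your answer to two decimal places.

Deferred-dividend DDM. At t=3 the remaining stream is a growing perpetuity with first payment D_4 = 6.69.
V_3 = D_4/(r−g) = 6.69/(0.127−0.062) = 102.9231
P₀ = V_3/(1+r)^3 = 102.9231/(1+0.127)^3 = 71.9020

$71.90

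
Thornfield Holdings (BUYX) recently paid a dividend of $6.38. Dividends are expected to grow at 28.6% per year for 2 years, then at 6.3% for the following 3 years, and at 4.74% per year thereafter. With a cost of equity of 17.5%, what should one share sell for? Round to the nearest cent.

Three-stage DDM. Project D₁…D_5; terminal Gordon value at t=5 with g = 0.0474; discount at r = 0.175.
D_1 = 8.2047
D_2 = 10.5512
D_3 = 11.2159
D_4 = 11.9225
D_5 = 12.6737
TV_5 = 13.2744/(0.175−0.0474) = 104.0314
P₀ = Σ Dₜ/(1+r)ᵗ + TV_5/(1+r)^5 = 79.9013

$79.90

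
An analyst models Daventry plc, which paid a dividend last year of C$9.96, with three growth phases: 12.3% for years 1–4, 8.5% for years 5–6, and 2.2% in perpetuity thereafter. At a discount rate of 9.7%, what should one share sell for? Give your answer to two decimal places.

Three-stage DDM. Project D₁…D_6; terminal Gordon value at t=6 with g = 0.022; discount at r = 0.097.
D_1 = 11.1851
D_2 = 12.5608
D_3 = 14.1058
D_4 = 15.8408
D_5 = 17.1873
D_6 = 18.6482
TV_6 = 19.0585/(0.097−0.022) = 254.1133
P₀ = Σ Dₜ/(1+r)ᵗ + TV_6/(1+r)^6 = 209.5864

C$209.59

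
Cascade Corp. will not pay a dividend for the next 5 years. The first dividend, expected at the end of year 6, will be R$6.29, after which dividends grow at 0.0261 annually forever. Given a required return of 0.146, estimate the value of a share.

Deferred-dividend DDM. At t=5 the remaining stream is a growing perpetuity with first payment D_6 = 6.29.
V_5 = D_6/(r−g) = 6.29/(0.146−0.0261) = 52.4604
P₀ = V_5/(1+r)^5 = 52.4604/(1+0.146)^5 = 26.5405

R$26.54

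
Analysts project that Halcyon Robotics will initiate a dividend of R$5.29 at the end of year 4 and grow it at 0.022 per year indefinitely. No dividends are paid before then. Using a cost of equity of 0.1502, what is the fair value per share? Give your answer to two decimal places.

Deferred-dividend DDM. At t=3 the remaining stream is a growing perpetuity with first payment D_4 = 5.29.
V_3 = D_4/(r−g) = 5.29/(0.1502−0.022) = 41.2637
P₀ = V_3/(1+r)^3 = 41.2637/(1+0.1502)^3 = 27.1174

R$27.12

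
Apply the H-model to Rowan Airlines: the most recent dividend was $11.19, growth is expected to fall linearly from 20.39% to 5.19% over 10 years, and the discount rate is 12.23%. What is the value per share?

H-model: P₀ = D₀[(1+g_L) + H(g_S−g_L)]/(r−g_L), with H = 10/2 = 5.
P₀ = 11.19 × [(1+0.0519) + 5×(0.2039−0.0519)] / (0.1223−0.0519)
   = 11.19 × 1.8119 / 0.0704 = 287.9994

$288.00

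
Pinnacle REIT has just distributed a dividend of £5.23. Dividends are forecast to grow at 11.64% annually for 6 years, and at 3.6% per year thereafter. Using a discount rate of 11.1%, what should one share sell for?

Two-stage DDM. Project D₁…D_6 at 0.1164, terminal growth 0.036, discount at r = 0.111.
D_1 = 5.8388
D_2 = 6.5184
D_3 = 7.2771
D_4 = 8.1242
D_5 = 9.0699
D_6 = 10.1256
Terminal value at t=6: TV = D_7/(r−g) = 10.4901/(0.111−0.036) = 139.8683
P₀ = 5.8388/(1+0.111)^1 + 6.5184/(1+0.111)^2 + 7.2771/(1+0.111)^3 + 8.1242/(1+0.111)^4 + 9.0699/(1+0.111)^5 + 10.1256/(1+0.111)^6 + 139.8683/(1+0.111)^6 = 106.2945

£106.29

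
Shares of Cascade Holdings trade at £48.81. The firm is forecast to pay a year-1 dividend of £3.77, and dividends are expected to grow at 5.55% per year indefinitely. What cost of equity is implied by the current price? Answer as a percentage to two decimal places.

Rearranging the constant-growth DDM: r = D₁/P₀ + g.
r = 3.7700 / 48.81 + 0.0555 = 0.07724 + 0.0555 = 0.13274

13.27%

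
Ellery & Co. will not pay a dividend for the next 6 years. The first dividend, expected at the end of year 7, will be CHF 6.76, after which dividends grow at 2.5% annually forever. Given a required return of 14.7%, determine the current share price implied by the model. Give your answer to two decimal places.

Deferred-dividend DDM. At t=6 the remaining stream is a growing perpetuity with first payment D_7 = 6.76.
V_6 = D_7/(r−g) = 6.76/(0.147−0.025) = 55.4098
P₀ = V_6/(1+r)^6 = 55.4098/(1+0.147)^6 = 24.3336

CHF 24.33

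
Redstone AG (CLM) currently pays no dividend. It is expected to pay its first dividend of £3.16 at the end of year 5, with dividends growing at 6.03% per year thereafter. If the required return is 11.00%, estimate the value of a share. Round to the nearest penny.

£41.88

Deferred-dividend DDM. At t=4 the remaining stream is a growing perpetuity with first payment D_5 = 3.16.
V_4 = D_5/(r−g) = 3.16/(0.11−0.0603) = 63.5815
P₀ = V_4/(1+r)^4 = 63.5815/(1+0.11)^4 = 41.8831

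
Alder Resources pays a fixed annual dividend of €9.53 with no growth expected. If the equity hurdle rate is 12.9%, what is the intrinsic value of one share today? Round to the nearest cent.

Zero-growth DDM (perpetuity): P₀ = D/r = 9.53 / 0.129 = 73.8760

€73.88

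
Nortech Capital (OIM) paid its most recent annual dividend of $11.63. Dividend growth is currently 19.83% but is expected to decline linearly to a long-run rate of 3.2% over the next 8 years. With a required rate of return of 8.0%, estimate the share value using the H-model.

H-model: P₀ = D₀[(1+g_L) + H(g_S−g_L)]/(r−g_L), with H = 8/2 = 4.
P₀ = 11.63 × [(1+0.032) + 4×(0.1983−0.032)] / (0.08−0.032)
   = 11.63 × 1.6972 / 0.048 = 411.2174

$411.22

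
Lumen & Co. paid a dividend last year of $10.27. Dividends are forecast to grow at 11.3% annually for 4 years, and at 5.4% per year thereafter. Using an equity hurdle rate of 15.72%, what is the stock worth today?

Two-stage DDM. Project D₁…D_4 at 0.113, terminal growth 0.054, discount at r = 0.1572.
D_1 = 11.4305
D_2 = 12.7222
D_3 = 14.1598
D_4 = 15.7598
Terminal value at t=4: TV = D_5/(r−g) = 16.6108/(0.1572−0.054) = 160.9578
P₀ = 11.4305/(1+0.1572)^1 + 12.7222/(1+0.1572)^2 + 14.1598/(1+0.1572)^3 + 15.7598/(1+0.1572)^4 + 160.9578/(1+0.1572)^4 = 127.0634

$127.06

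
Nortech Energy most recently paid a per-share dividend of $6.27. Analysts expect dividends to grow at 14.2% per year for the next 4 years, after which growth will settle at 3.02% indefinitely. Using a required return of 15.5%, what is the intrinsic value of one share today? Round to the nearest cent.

$73.85

Two-stage DDM. Project D₁…D_4 at 0.142, terminal growth 0.0302, discount at r = 0.155.
D_1 = 7.1603
D_2 = 8.1771
D_3 = 9.3383
D_4 = 10.6643
Terminal value at t=4: TV = D_5/(r−g) = 10.9864/(0.155−0.0302) = 88.0317
P₀ = 7.1603/(1+0.155)^1 + 8.1771/(1+0.155)^2 + 9.3383/(1+0.155)^3 + 10.6643/(1+0.155)^4 + 88.0317/(1+0.155)^4 = 73.8487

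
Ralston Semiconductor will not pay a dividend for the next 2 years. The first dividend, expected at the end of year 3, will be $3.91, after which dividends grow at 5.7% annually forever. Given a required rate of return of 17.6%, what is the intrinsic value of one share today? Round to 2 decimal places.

$23.76

Deferred-dividend DDM. At t=2 the remaining stream is a growing perpetuity with first payment D_3 = 3.91.
V_2 = D_3/(r−g) = 3.91/(0.176−0.057) = 32.8571
P₀ = V_2/(1+r)^2 = 32.8571/(1+0.176)^2 = 23.7583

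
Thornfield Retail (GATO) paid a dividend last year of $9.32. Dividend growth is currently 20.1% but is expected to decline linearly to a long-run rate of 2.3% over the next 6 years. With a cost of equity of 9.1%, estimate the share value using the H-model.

$213.40

H-model: P₀ = D₀[(1+g_L) + H(g_S−g_L)]/(r−g_L), with H = 6/2 = 3.
P₀ = 9.32 × [(1+0.023) + 3×(0.201−0.023)] / (0.091−0.023)
   = 9.32 × 1.5570 / 0.068 = 213.4006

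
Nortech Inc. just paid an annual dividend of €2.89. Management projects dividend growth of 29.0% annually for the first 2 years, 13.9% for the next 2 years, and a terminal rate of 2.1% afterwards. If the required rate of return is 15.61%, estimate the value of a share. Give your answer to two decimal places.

€40.25

Three-stage DDM. Project D₁…D_4; terminal Gordon value at t=4 with g = 0.021; discount at r = 0.1561.
D_1 = 3.7281
D_2 = 4.8092
D_3 = 5.4777
D_4 = 6.2391
TV_4 = 6.3702/(0.1561−0.021) = 47.1515
P₀ = Σ Dₜ/(1+r)ᵗ + TV_4/(1+r)^4 = 40.2550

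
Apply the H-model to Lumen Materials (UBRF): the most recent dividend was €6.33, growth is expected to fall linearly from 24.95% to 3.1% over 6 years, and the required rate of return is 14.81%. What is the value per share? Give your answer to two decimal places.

€91.17

H-model: P₀ = D₀[(1+g_L) + H(g_S−g_L)]/(r−g_L), with H = 6/2 = 3.
P₀ = 6.33 × [(1+0.031) + 3×(0.2495−0.031)] / (0.1481−0.031)
   = 6.33 × 1.6865 / 0.1171 = 91.1661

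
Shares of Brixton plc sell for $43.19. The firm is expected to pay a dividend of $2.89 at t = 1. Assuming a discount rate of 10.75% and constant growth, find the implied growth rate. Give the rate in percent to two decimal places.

4.06%

From P₀ = D₁/(r − g), the implied growth is g = r − D₁/P₀.
g = 0.1075 − 2.89/43.19 = 0.1075 − 0.06691 = 0.04059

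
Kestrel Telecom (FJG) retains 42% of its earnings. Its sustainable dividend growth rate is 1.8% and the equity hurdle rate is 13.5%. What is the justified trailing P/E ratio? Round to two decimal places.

5.05

Payout ratio b = 1 − 0.42 = 0.58.
Justified trailing P/E = b(1+g)/(r−g) = 0.58×(1+0.018)/(0.135−0.018) = 5.0465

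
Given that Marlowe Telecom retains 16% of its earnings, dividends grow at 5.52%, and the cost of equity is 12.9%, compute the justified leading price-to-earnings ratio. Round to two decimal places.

Payout ratio b = 1 − 0.16 = 0.84.
Justified leading P/E = b/(r−g) = 0.84/(0.129−0.0552) = 11.3821

11.38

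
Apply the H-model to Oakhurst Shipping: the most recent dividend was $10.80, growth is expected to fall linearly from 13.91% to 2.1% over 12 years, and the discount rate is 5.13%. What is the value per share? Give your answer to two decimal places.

H-model: P₀ = D₀[(1+g_L) + H(g_S−g_L)]/(r−g_L), with H = 12/2 = 6.
P₀ = 10.80 × [(1+0.021) + 6×(0.1391−0.021)] / (0.0513−0.021)
   = 10.80 × 1.7296 / 0.0303 = 616.4911

$616.49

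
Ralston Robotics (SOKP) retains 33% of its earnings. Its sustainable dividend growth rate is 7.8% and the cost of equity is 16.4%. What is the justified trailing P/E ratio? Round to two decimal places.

Payout ratio b = 1 − 0.33 = 0.67.
Justified trailing P/E = b(1+g)/(r−g) = 0.67×(1+0.078)/(0.164−0.078) = 8.3984

8.40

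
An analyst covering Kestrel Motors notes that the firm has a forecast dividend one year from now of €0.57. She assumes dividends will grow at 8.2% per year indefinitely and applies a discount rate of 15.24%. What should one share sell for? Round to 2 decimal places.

€8.10

Gordon growth model: P₀ = D₁/(r − g), with D₁ = 0.57 given directly.
P₀ = 0.5700 / (0.1524 − 0.082) = 0.5700 / 0.0704 = 8.0966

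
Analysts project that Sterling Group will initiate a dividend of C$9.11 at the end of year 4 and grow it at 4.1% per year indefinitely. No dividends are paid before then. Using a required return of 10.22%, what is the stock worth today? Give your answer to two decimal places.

Deferred-dividend DDM. At t=3 the remaining stream is a growing perpetuity with first payment D_4 = 9.11.
V_3 = D_4/(r−g) = 9.11/(0.1022−0.041) = 148.8562
P₀ = V_3/(1+r)^3 = 148.8562/(1+0.1022)^3 = 111.1695

C$111.17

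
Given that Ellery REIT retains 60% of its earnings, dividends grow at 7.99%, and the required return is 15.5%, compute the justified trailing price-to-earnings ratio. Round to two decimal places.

5.75

Payout ratio b = 1 − 0.60 = 0.40.
Justified trailing P/E = b(1+g)/(r−g) = 0.40×(1+0.0799)/(0.155−0.0799) = 5.7518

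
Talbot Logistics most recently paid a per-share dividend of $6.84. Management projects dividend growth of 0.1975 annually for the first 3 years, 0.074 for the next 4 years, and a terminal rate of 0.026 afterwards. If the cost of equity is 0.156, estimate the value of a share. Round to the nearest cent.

$92.13

Three-stage DDM. Project D₁…D_7; terminal Gordon value at t=7 with g = 0.026; discount at r = 0.156.
D_1 = 8.1909
D_2 = 9.8086
D_3 = 11.7458
D_4 = 12.6150
D_5 = 13.5485
D_6 = 14.5511
D_7 = 15.6279
TV_7 = 16.0342/(0.156−0.026) = 123.3400
P₀ = Σ Dₜ/(1+r)ᵗ + TV_7/(1+r)^7 = 92.1278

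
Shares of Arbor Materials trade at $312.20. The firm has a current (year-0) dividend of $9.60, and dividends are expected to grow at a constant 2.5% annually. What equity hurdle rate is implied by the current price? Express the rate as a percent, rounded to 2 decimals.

5.65%

Rearranging the constant-growth DDM: r = D₁/P₀ + g.
D₁ = 9.60 × (1 + 0.025) = 9.8400.
r = 9.8400 / 312.20 + 0.025 = 0.03152 + 0.025 = 0.05652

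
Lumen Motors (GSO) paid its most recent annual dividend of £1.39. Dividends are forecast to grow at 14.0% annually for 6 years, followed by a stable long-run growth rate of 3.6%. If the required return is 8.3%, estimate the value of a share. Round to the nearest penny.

Two-stage DDM. Project D₁…D_6 at 0.14, terminal growth 0.036, discount at r = 0.083.
D_1 = 1.5846
D_2 = 1.8064
D_3 = 2.0593
D_4 = 2.3477
D_5 = 2.6763
D_6 = 3.0510
Terminal value at t=6: TV = D_7/(r−g) = 3.1608/(0.083−0.036) = 67.2521
P₀ = 1.5846/(1+0.083)^1 + 1.8064/(1+0.083)^2 + 2.0593/(1+0.083)^3 + 2.3477/(1+0.083)^4 + 2.6763/(1+0.083)^5 + 3.0510/(1+0.083)^6 + 67.2521/(1+0.083)^6 = 51.6991

£51.70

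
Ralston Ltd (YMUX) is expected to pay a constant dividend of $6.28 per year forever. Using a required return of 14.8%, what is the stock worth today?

$42.43

Zero-growth DDM (perpetuity): P₀ = D/r = 6.28 / 0.148 = 42.4324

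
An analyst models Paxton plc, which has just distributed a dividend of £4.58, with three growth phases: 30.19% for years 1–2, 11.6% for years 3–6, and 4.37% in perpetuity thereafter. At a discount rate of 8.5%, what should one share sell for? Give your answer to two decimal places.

£226.92

Three-stage DDM. Project D₁…D_6; terminal Gordon value at t=6 with g = 0.0437; discount at r = 0.085.
D_1 = 5.9627
D_2 = 7.7628
D_3 = 8.6633
D_4 = 9.6683
D_5 = 10.7898
D_6 = 12.0414
TV_6 = 12.5676/(0.085−0.0437) = 304.3008
P₀ = Σ Dₜ/(1+r)ᵗ + TV_6/(1+r)^6 = 226.9249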